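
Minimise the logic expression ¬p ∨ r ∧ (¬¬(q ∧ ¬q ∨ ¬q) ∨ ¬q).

¬p ∨ r ∧ (¬¬(q ∧ ¬q ∨ ¬q) ∨ ¬q)
= ¬p ∨ r ∧ (q ∧ ¬q ∨ ¬q ∨ ¬q)
= ¬p ∨ r ∧ (¬q ∨ ¬q)
= ¬p ∨ r ∧ ¬q

¬p ∨ r ∧ ¬q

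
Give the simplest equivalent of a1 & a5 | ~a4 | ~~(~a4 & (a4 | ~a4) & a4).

a1 & a5 | ~a4

a1 & a5 | ~a4 | ~~(~a4 & (a4 | ~a4) & a4)
= a1 & a5 | ~a4 | ~a4 & (a4 | ~a4) & a4   — double negation
= a1 & a5 | ~a4 | ~a4 & a4   — complement / identity
= a1 & a5 | ~a4   — complement / identity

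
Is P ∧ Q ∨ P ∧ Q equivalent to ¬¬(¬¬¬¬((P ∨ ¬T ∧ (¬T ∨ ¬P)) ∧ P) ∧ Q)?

E1: P ∧ Q ∨ P ∧ Q
    = P ∧ Q   [idempotence]
E2: ¬¬(¬¬¬¬((P ∨ ¬T ∧ (¬T ∨ ¬P)) ∧ P) ∧ Q)
    = ¬¬(¬¬((P ∨ ¬T ∧ (¬T ∨ ¬P)) ∧ P) ∧ Q)   [double negation]
    = ¬¬(¬¬((P ∨ ¬T) ∧ P) ∧ Q)   [absorption]
    = ¬¬(¬¬P ∧ Q)   [absorption]
    = ¬¬P ∧ Q   [double negation]
    = P ∧ Q   [double negation]
Both reduce to P ∧ Q, so they are equivalent.

Yes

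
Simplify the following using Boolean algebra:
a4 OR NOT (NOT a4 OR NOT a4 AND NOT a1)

a4

a4 OR NOT (NOT a4 OR NOT a4 AND NOT a1)
= a4 OR NOT NOT a4   [absorption]
= a4 OR a4   [double negation]
= a4   [idempotence]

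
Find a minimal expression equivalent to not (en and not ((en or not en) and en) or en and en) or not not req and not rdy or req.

not (en and not ((en or not en) and en) or en and en) or not not req and not rdy or req
= not (en and not en or en and en) or not not req and not rdy or req   — complement / identity
= not (en and not en or en and en) or req and not rdy or req   — double negation
= not (en and not en or en and en) or req   — absorption
= not en or req   — distribution

not en or req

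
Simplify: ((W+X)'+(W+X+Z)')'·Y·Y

((W+X)'+(W+X+Z)')'·Y·Y
= ((W+X)'+(W+X+Z)')'·Y   [idempotence]
= (W+X)·(W+X+Z)·Y   [De Morgan]
= (W+X)·Y   [absorption]

(W+X)·Y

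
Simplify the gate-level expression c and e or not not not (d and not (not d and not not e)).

c and e or not d

c and e or not not not (d and not (not d and not not e))
= c and e or not not not (d and (d or not e))   [De Morgan]
= c and e or not not not d   [absorption]
= c and e or not d   [double negation]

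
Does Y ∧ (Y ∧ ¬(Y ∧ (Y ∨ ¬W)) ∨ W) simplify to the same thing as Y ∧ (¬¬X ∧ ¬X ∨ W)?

Yes

E1: Y ∧ (Y ∧ ¬(Y ∧ (Y ∨ ¬W)) ∨ W)
    = Y ∧ (Y ∧ ¬Y ∨ W)   [absorption]
    = Y ∧ W   [complement / identity]
E2: Y ∧ (¬¬X ∧ ¬X ∨ W)
    = Y ∧ (X ∧ ¬X ∨ W)   [double negation]
    = Y ∧ W   [complement / identity]
Both reduce to Y ∧ W, so they are equivalent.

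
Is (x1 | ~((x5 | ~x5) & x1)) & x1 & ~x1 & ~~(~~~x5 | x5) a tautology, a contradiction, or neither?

contradiction

(x1 | ~((x5 | ~x5) & x1)) & x1 & ~x1 & ~~(~~~x5 | x5)
= (x1 | ~x1) & x1 & ~x1 & ~~(~~~x5 | x5)   (complement / identity)
= x1 & ~x1 & ~~(~~~x5 | x5)   (complement / identity)
= x1 & ~x1 & (~~~x5 | x5)   (double negation)
= x1 & ~x1 & (~x5 | x5)   (double negation)
= x1 & ~x1   (complement / identity)
= 0   (complement)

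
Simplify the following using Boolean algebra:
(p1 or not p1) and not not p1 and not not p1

p1

(p1 or not p1) and not not p1 and not not p1
= (p1 or not p1) and not not p1 and p1   [double negation]
= not not p1 and p1   [complement / identity]
= p1 and p1   [double negation]
= p1   [idempotence]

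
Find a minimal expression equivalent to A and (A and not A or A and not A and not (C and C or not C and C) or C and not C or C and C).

A and (A and not A or A and not A and not (C and C or not C and C) or C and not C or C and C)
= A and (A and not A or A and not A and not C or C and not C or C and C)   (distribution)
= A and (A and not A or C and not C or C and C)   (absorption)
= A and (A and not A or C)   (distribution)
= A and C   (complement / identity)

A and C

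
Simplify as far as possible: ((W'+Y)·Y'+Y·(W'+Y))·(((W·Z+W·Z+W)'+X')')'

W'+Y·X'

((W'+Y)·Y'+Y·(W'+Y))·(((W·Z+W·Z+W)'+X')')'
= ((W'+Y)·Y'+Y·(W'+Y))·(((W·Z+W)'+X')')'   — idempotence
= ((W'+Y)·Y'+Y·(W'+Y))·((W·Z+W)'+X')   — double negation
= ((W'+Y)·Y'+Y·(W'+Y))·(W'+X')   — absorption
= (W'+Y)·(W'+X')   — distribution
= W'+Y·X'   — distribution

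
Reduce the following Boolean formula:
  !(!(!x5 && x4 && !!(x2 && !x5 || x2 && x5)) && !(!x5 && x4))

!x5 && x4

!(!(!x5 && x4 && !!(x2 && !x5 || x2 && x5)) && !(!x5 && x4))
= !(!(!x5 && x4 && !!x2) && !(!x5 && x4))   [distribution]
= !x5 && x4 && !!x2 || !x5 && x4   [De Morgan]
= !x5 && x4 && x2 || !x5 && x4   [double negation]
= !x5 && x4   [absorption]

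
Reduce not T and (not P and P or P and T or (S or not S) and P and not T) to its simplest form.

not T and P

not T and (not P and P or P and T or (S or not S) and P and not T)
= not T and (not P and P or P and T or P and not T)   — complement / identity
= not T and (P and T or P and not T)   — complement / identity
= not T and P   — distribution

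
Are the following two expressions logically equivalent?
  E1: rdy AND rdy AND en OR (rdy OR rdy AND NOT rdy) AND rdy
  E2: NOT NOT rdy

E1: rdy AND rdy AND en OR (rdy OR rdy AND NOT rdy) AND rdy
    = rdy AND rdy AND en OR rdy AND rdy   [complement / identity]
    = rdy AND rdy   [absorption]
    = rdy   [idempotence]
E2: NOT NOT rdy
    = rdy   [double negation]
Both reduce to rdy, so they are equivalent.

Yes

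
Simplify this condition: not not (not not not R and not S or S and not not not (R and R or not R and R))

not not (not not not R and not S or S and not not not (R and R or not R and R))
= not not (not not not R and not S or S and not not not R)   — distribution
= not not not not not R   — distribution
= not not not R   — double negation
= not R   — double negation

not R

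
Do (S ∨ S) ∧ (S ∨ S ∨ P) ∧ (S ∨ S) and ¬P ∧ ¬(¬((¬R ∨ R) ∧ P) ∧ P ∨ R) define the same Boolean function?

E1: (S ∨ S) ∧ (S ∨ S ∨ P) ∧ (S ∨ S)
    = (S ∨ S) ∧ (S ∨ S)   (absorption)
    = S ∨ S   (idempotence)
    = S   (idempotence)
E2: ¬P ∧ ¬(¬((¬R ∨ R) ∧ P) ∧ P ∨ R)
    = ¬P ∧ ¬(¬P ∧ P ∨ R)   (complement / identity)
    = ¬P ∧ ¬R   (complement / identity)
These differ: at P=0, R=1, S=1, E1 = 1 but E2 = 0.

No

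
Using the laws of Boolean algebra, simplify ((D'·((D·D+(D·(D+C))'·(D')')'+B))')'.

((D'·((D·D+(D·(D+C))'·(D')')'+B))')'
= ((D'·((D·D+(D·(D+C))'·D)'+B))')'
= ((D'·((D·D+D'·D)'+B))')'
= ((D'·(D'+B))')'
= ((D')')'
= D'

D'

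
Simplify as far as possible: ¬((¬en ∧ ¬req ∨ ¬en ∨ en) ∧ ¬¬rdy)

¬rdy

¬((¬en ∧ ¬req ∨ ¬en ∨ en) ∧ ¬¬rdy)
= ¬((¬en ∨ en) ∧ ¬¬rdy)   [absorption]
= ¬¬¬rdy   [complement / identity]
= ¬rdy   [double negation]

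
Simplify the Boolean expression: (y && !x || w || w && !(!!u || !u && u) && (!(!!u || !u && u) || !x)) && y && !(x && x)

(y && !x || w || w && !(!!u || !u && u) && (!(!!u || !u && u) || !x)) && y && !(x && x)
= (y && !x || w || w && !(!!u || !u && u)) && y && !(x && x)   (absorption)
= (y && !x || w || w && !(!!u || !u && u)) && y && !x   (idempotence)
= (y && !x || w || w && !!!u) && y && !x   (complement / identity)
= (y && !x || w || w && !u) && y && !x   (double negation)
= (y && !x || w) && y && !x   (absorption)
= y && !x   (absorption)

y && !x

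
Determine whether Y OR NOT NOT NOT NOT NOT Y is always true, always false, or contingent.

always true

Y OR NOT NOT NOT NOT NOT Y
= Y OR NOT NOT NOT Y   — double negation
= Y OR NOT Y   — double negation
= TRUE   — complement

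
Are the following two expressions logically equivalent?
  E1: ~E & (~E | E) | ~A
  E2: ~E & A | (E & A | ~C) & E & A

No

E1: ~E & (~E | E) | ~A
    = ~E | ~A
E2: ~E & A | (E & A | ~C) & E & A
    = ~E & A | E & A
    = A
These differ: at A=0, C=0, E=0, E1 = 1 but E2 = 0.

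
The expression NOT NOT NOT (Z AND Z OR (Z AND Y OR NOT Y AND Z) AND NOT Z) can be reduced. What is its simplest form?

NOT Z

NOT NOT NOT (Z AND Z OR (Z AND Y OR NOT Y AND Z) AND NOT Z)
= NOT (Z AND Z OR (Z AND Y OR NOT Y AND Z) AND NOT Z)   (double negation)
= NOT (Z AND Z OR Z AND NOT Z)   (distribution)
= NOT Z   (distribution)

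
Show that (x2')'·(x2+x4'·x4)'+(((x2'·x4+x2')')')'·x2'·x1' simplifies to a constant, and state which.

(x2')'·(x2+x4'·x4)'+(((x2'·x4+x2')')')'·x2'·x1'
= (x2')'·(x2+x4'·x4)'+(((x2')')')'·x2'·x1'   (absorption)
= (x2')'·(x2+x4'·x4)'+(x2')'·x2'·x1'   (double negation)
= (x2')'·x2'+(x2')'·x2'·x1'   (complement / identity)
= (x2')'·x2'   (absorption)
= x2·x2'   (double negation)
= 0   (complement)

0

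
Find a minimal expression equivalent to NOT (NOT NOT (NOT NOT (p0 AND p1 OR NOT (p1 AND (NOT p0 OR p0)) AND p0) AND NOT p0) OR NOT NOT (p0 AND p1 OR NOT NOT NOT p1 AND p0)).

NOT (NOT NOT (NOT NOT (p0 AND p1 OR NOT (p1 AND (NOT p0 OR p0)) AND p0) AND NOT p0) OR NOT NOT (p0 AND p1 OR NOT NOT NOT p1 AND p0))
= NOT (NOT (NOT (p0 AND p1 OR NOT (p1 AND (NOT p0 OR p0)) AND p0) OR p0) OR NOT NOT (p0 AND p1 OR NOT NOT NOT p1 AND p0))   [De Morgan]
= NOT (NOT (NOT (p0 AND p1 OR NOT p1 AND p0) OR p0) OR NOT NOT (p0 AND p1 OR NOT NOT NOT p1 AND p0))   [complement / identity]
= (NOT (p0 AND p1 OR NOT p1 AND p0) OR p0) AND NOT (p0 AND p1 OR NOT NOT NOT p1 AND p0)   [De Morgan]
= (NOT (p0 AND p1 OR NOT p1 AND p0) OR p0) AND NOT (p0 AND p1 OR NOT p1 AND p0)   [double negation]
= NOT (p0 AND p1 OR NOT p1 AND p0)   [absorption]
= NOT p0   [distribution]

NOT p0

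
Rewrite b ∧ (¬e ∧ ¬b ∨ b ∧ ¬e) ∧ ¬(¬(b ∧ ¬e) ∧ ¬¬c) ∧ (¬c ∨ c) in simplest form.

b ∧ (¬e ∧ ¬b ∨ b ∧ ¬e) ∧ ¬(¬(b ∧ ¬e) ∧ ¬¬c) ∧ (¬c ∨ c)
= b ∧ (¬e ∧ ¬b ∨ b ∧ ¬e) ∧ (b ∧ ¬e ∨ ¬c) ∧ (¬c ∨ c)
= b ∧ (¬e ∧ ¬b ∨ b ∧ ¬e) ∧ (b ∧ ¬e ∨ ¬c)
= b ∧ ¬e ∧ (b ∧ ¬e ∨ ¬c)
= b ∧ ¬e

b ∧ ¬e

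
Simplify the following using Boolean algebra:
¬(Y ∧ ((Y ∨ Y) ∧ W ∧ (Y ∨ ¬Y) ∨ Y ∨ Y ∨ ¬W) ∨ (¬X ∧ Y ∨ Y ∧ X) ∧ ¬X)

¬(Y ∧ ((Y ∨ Y) ∧ W ∧ (Y ∨ ¬Y) ∨ Y ∨ Y ∨ ¬W) ∨ (¬X ∧ Y ∨ Y ∧ X) ∧ ¬X)
= ¬(Y ∧ ((Y ∨ Y) ∧ W ∨ Y ∨ Y ∨ ¬W) ∨ (¬X ∧ Y ∨ Y ∧ X) ∧ ¬X)   — complement / identity
= ¬(Y ∧ (Y ∨ Y ∨ ¬W) ∨ (¬X ∧ Y ∨ Y ∧ X) ∧ ¬X)   — absorption
= ¬(Y ∧ (Y ∨ ¬W) ∨ (¬X ∧ Y ∨ Y ∧ X) ∧ ¬X)   — idempotence
= ¬(Y ∨ (¬X ∧ Y ∨ Y ∧ X) ∧ ¬X)   — absorption
= ¬(Y ∨ Y ∧ ¬X)   — distribution
= ¬Y   — absorption

¬Y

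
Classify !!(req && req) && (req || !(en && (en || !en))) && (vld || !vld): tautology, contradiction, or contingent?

contingent

!!(req && req) && (req || !(en && (en || !en))) && (vld || !vld)
= !!(req && req) && (req || !(en && (en || !en)))   (complement / identity)
= !!(req && req) && (req || !en)   (complement / identity)
= !!req && (req || !en)   (idempotence)
= req && (req || !en)   (double negation)
= req   (absorption)
This depends on req, so it is not a constant.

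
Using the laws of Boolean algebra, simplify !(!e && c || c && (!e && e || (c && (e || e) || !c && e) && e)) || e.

!(!e && c || c && (!e && e || (c && (e || e) || !c && e) && e)) || e
= !(!e && c || c && (!e && e || (c && e || !c && e) && e)) || e   [idempotence]
= !(!e && c || c && (!e && e || e && e)) || e   [distribution]
= !(!e && c || c && e) || e   [distribution]
= !c || e   [distribution]

!c || e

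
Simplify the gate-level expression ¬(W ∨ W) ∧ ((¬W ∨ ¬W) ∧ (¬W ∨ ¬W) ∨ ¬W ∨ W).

¬W

¬(W ∨ W) ∧ ((¬W ∨ ¬W) ∧ (¬W ∨ ¬W) ∨ ¬W ∨ W)
= ¬(W ∨ W) ∧ (¬W ∨ ¬W ∨ ¬W ∨ W)   (idempotence)
= ¬(W ∨ W) ∧ (¬W ∨ ¬W ∨ W)   (idempotence)
= ¬(W ∨ W) ∧ (¬W ∨ W)   (idempotence)
= ¬(W ∨ W)   (complement / identity)
= ¬W   (idempotence)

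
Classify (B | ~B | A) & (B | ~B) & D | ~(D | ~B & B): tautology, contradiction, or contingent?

tautology

(B | ~B | A) & (B | ~B) & D | ~(D | ~B & B)
= (B | ~B | A) & (B | ~B) & D | ~D   [complement / identity]
= (B | ~B) & D | ~D   [absorption]
= D | ~D   [complement / identity]
= 1   [complement]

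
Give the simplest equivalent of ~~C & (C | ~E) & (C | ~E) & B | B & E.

~~C & (C | ~E) & (C | ~E) & B | B & E
= C & (C | ~E) & (C | ~E) & B | B & E   — double negation
= C & (C | ~E) & B | B & E   — idempotence
= C & B | B & E   — absorption
= (C | E) & B   — distribution

(C | E) & B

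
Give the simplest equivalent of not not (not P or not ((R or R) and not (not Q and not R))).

not not (not P or not ((R or R) and not (not Q and not R)))
= not P or not ((R or R) and not (not Q and not R))   (double negation)
= not P or not ((R or R) and (Q or R))   (De Morgan)
= not P or not (R or R and Q)   (distribution)
= not P or not R   (absorption)

not P or not R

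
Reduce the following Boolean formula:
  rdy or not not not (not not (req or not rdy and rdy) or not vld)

rdy or not req and vld

rdy or not not not (not not (req or not rdy and rdy) or not vld)
= rdy or not not not (not not req or not vld)   (complement / identity)
= rdy or not (not not req or not vld)   (double negation)
= rdy or not req and vld   (De Morgan)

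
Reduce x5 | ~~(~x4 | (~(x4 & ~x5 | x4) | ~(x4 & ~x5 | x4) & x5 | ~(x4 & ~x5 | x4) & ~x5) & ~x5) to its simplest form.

x5 | ~x4

x5 | ~~(~x4 | (~(x4 & ~x5 | x4) | ~(x4 & ~x5 | x4) & x5 | ~(x4 & ~x5 | x4) & ~x5) & ~x5)
= x5 | ~~(~x4 | (~(x4 & ~x5 | x4) | ~(x4 & ~x5 | x4)) & ~x5)
= x5 | ~~(~x4 | ~(x4 & ~x5 | x4) & ~x5)
= x5 | ~~(~x4 | ~x4 & ~x5)
= x5 | ~~~x4
= x5 | ~x4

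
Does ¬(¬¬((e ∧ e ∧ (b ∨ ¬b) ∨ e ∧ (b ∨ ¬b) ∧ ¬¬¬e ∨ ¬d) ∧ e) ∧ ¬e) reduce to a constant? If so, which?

¬(¬¬((e ∧ e ∧ (b ∨ ¬b) ∨ e ∧ (b ∨ ¬b) ∧ ¬¬¬e ∨ ¬d) ∧ e) ∧ ¬e)
= ¬(¬¬((e ∧ e ∧ (b ∨ ¬b) ∨ e ∧ (b ∨ ¬b) ∧ ¬e ∨ ¬d) ∧ e) ∧ ¬e)   [double negation]
= ¬(¬¬((e ∧ (b ∨ ¬b) ∨ ¬d) ∧ e) ∧ ¬e)   [distribution]
= ¬(¬¬((e ∨ ¬d) ∧ e) ∧ ¬e)   [complement / identity]
= ¬(¬¬e ∧ ¬e)   [absorption]
= ¬e ∨ e   [De Morgan]
= True   [complement]

yes, True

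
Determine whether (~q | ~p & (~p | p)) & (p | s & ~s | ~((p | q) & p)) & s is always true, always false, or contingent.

(~q | ~p & (~p | p)) & (p | s & ~s | ~((p | q) & p)) & s
= (~q | ~p & (~p | p)) & (p | s & ~s | ~p) & s   [absorption]
= (~q | ~p & (~p | p)) & (p | ~p) & s   [complement / identity]
= (~q | ~p) & (p | ~p) & s   [complement / identity]
= (~q | ~p) & s   [complement / identity]
This depends on p, q, s, so it is not a constant.

contingent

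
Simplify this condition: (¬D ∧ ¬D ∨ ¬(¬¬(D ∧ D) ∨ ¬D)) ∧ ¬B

(¬D ∧ ¬D ∨ ¬(¬¬(D ∧ D) ∨ ¬D)) ∧ ¬B
= (¬D ∧ ¬D ∨ ¬(¬¬D ∨ ¬D)) ∧ ¬B   [idempotence]
= (¬D ∧ ¬D ∨ ¬D ∧ D) ∧ ¬B   [De Morgan]
= ¬D ∧ ¬B   [distribution]

¬D ∧ ¬B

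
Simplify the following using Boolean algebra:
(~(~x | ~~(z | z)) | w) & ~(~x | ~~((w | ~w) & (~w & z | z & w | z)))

x & ~z

(~(~x | ~~(z | z)) | w) & ~(~x | ~~((w | ~w) & (~w & z | z & w | z)))
= (~(~x | ~~(z | z)) | w) & ~(~x | ~~((w | ~w) & (z | z)))   — distribution
= (~(~x | ~~(z | z)) | w) & ~(~x | ~~(z | z))   — complement / identity
= ~(~x | ~~(z | z))   — absorption
= x & ~(z | z)   — De Morgan
= x & ~z   — idempotence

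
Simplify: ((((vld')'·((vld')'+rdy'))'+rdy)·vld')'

((((vld')'·((vld')'+rdy'))'+rdy)·vld')'
= ((((vld')')'+rdy)·vld')'   — absorption
= ((vld'+rdy)·vld')'   — double negation
= (vld')'   — absorption
= vld   — double negation

vld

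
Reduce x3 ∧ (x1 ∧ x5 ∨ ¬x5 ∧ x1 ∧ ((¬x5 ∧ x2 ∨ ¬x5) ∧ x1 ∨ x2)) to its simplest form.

x3 ∧ (x1 ∧ x5 ∨ ¬x5 ∧ x1 ∧ ((¬x5 ∧ x2 ∨ ¬x5) ∧ x1 ∨ x2))
= x3 ∧ (x1 ∧ x5 ∨ ¬x5 ∧ x1 ∧ (¬x5 ∧ x1 ∨ x2))   (absorption)
= x3 ∧ (x1 ∧ x5 ∨ ¬x5 ∧ x1)   (absorption)
= x3 ∧ x1   (distribution)

x3 ∧ x1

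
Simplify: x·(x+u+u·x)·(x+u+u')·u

x·u

x·(x+u+u·x)·(x+u+u')·u
= x·(x+u)·(x+u+u')·u
= x·(x+u)·u
= x·u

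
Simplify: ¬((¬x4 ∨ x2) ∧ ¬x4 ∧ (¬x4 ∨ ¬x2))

¬((¬x4 ∨ x2) ∧ ¬x4 ∧ (¬x4 ∨ ¬x2))
= ¬((¬x4 ∨ x2) ∧ ¬x4)   (absorption)
= ¬¬x4   (absorption)
= x4   (double negation)

x4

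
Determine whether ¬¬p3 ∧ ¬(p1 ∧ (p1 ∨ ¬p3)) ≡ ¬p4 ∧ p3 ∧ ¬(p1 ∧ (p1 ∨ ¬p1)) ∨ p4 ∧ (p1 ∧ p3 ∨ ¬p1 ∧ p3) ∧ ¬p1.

Yes

E1: ¬¬p3 ∧ ¬(p1 ∧ (p1 ∨ ¬p3))
    = p3 ∧ ¬(p1 ∧ (p1 ∨ ¬p3))
    = p3 ∧ ¬p1
E2: ¬p4 ∧ p3 ∧ ¬(p1 ∧ (p1 ∨ ¬p1)) ∨ p4 ∧ (p1 ∧ p3 ∨ ¬p1 ∧ p3) ∧ ¬p1
    = ¬p4 ∧ p3 ∧ ¬(p1 ∧ (p1 ∨ ¬p1)) ∨ p4 ∧ p3 ∧ ¬p1
    = ¬p4 ∧ p3 ∧ ¬p1 ∨ p4 ∧ p3 ∧ ¬p1
    = p3 ∧ ¬p1
Both reduce to p3 ∧ ¬p1, so they are equivalent.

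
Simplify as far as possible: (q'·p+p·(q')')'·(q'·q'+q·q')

p'·q'

(q'·p+p·(q')')'·(q'·q'+q·q')
= (q'·p+p·q)'·(q'·q'+q·q')   [double negation]
= p'·(q'·q'+q·q')   [distribution]
= p'·q'   [distribution]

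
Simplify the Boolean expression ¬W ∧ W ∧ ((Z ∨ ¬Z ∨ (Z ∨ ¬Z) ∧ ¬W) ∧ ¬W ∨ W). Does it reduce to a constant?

¬W ∧ W ∧ ((Z ∨ ¬Z ∨ (Z ∨ ¬Z) ∧ ¬W) ∧ ¬W ∨ W)
= ¬W ∧ W ∧ ((Z ∨ ¬Z) ∧ ¬W ∨ W)   [absorption]
= ¬W ∧ W ∧ (¬W ∨ W)   [complement / identity]
= ¬W ∧ W   [complement / identity]
= False   [complement]

False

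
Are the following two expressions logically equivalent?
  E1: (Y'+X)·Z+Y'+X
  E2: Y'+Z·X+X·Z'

Yes

E1: (Y'+X)·Z+Y'+X
    = Y'+X
E2: Y'+Z·X+X·Z'
    = Y'+X
Both reduce to Y'+X, so they are equivalent.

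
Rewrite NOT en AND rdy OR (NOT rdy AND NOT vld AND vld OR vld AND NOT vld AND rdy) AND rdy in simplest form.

rdy AND NOT en

NOT en AND rdy OR (NOT rdy AND NOT vld AND vld OR vld AND NOT vld AND rdy) AND rdy
= NOT en AND rdy OR vld AND (NOT rdy AND NOT vld OR NOT vld AND rdy) AND rdy   [distribution]
= NOT en AND rdy OR vld AND NOT vld AND rdy   [distribution]
= rdy AND (NOT en OR vld AND NOT vld)   [distribution]
= rdy AND NOT en   [complement / identity]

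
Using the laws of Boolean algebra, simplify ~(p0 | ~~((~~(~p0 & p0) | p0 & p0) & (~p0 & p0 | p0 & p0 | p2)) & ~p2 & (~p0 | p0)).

~(p0 | ~~((~~(~p0 & p0) | p0 & p0) & (~p0 & p0 | p0 & p0 | p2)) & ~p2 & (~p0 | p0))
= ~(p0 | ~~((~p0 & p0 | p0 & p0) & (~p0 & p0 | p0 & p0 | p2)) & ~p2 & (~p0 | p0))   — double negation
= ~(p0 | ~~(~p0 & p0 | p0 & p0) & ~p2 & (~p0 | p0))   — absorption
= ~(p0 | ~~(~p0 & p0 | p0 & p0) & ~p2)   — complement / identity
= ~(p0 | ~~p0 & ~p2)   — distribution
= ~(p0 | p0 & ~p2)   — double negation
= ~p0   — absorption

~p0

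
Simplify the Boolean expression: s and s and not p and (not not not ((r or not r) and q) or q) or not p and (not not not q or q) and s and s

s and s and not p and (not not not ((r or not r) and q) or q) or not p and (not not not q or q) and s and s
= s and s and not p and (not not not q or q) or not p and (not not not q or q) and s and s   — complement / identity
= s and s and (not p and (not not not q or q) or not p and (not not not q or q))   — distribution
= s and (not p and (not not not q or q) or not p and (not not not q or q))   — idempotence
= s and not p and (not not not q or q)   — idempotence
= s and not p and (not q or q)   — double negation
= s and not p   — complement / identity

s and not p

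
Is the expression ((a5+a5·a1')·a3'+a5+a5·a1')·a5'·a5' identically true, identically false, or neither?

identically false

((a5+a5·a1')·a3'+a5+a5·a1')·a5'·a5'
= ((a5+a5·a1')·a3'+a5+a5·a1')·a5'   (idempotence)
= (a5+a5·a1')·a5'   (absorption)
= a5·a5'   (absorption)
= 0   (complement)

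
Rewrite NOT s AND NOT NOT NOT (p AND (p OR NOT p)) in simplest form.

NOT s AND NOT NOT NOT (p AND (p OR NOT p))
= NOT s AND NOT NOT NOT p   [complement / identity]
= NOT s AND NOT p   [double negation]

NOT s AND NOT p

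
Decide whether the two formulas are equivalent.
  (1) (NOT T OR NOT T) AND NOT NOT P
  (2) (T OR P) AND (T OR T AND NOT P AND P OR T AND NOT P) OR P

No

E1: (NOT T OR NOT T) AND NOT NOT P
    = (NOT T OR NOT T) AND P   [double negation]
    = NOT T AND P   [idempotence]
E2: (T OR P) AND (T OR T AND NOT P AND P OR T AND NOT P) OR P
    = (T OR P) AND (T OR T AND NOT P) OR P   [absorption]
    = (T OR P) AND T OR P   [absorption]
    = T OR P   [absorption]
These differ: at P=0, T=1, E1 = 0 but E2 = 1.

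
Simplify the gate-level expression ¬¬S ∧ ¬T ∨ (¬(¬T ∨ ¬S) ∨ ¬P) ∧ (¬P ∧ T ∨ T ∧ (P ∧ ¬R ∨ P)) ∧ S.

S

¬¬S ∧ ¬T ∨ (¬(¬T ∨ ¬S) ∨ ¬P) ∧ (¬P ∧ T ∨ T ∧ (P ∧ ¬R ∨ P)) ∧ S
= ¬¬S ∧ ¬T ∨ (¬(¬T ∨ ¬S) ∨ ¬P) ∧ (¬P ∧ T ∨ T ∧ P) ∧ S   (absorption)
= ¬¬S ∧ ¬T ∨ (T ∧ S ∨ ¬P) ∧ (¬P ∧ T ∨ T ∧ P) ∧ S   (De Morgan)
= ¬¬S ∧ ¬T ∨ (T ∧ S ∨ ¬P) ∧ T ∧ S   (distribution)
= ¬¬S ∧ ¬T ∨ T ∧ S   (absorption)
= S ∧ ¬T ∨ T ∧ S   (double negation)
= S   (distribution)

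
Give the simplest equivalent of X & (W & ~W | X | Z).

X & (W & ~W | X | Z)
= X & (X | Z)   — complement / identity
= X   — absorption

X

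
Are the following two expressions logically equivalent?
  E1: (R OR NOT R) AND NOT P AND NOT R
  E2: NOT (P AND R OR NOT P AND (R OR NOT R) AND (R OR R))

E1: (R OR NOT R) AND NOT P AND NOT R
    = NOT P AND NOT R   — complement / identity
E2: NOT (P AND R OR NOT P AND (R OR NOT R) AND (R OR R))
    = NOT (P AND R OR NOT P AND (NOT R AND R OR R))   — distribution
    = NOT (P AND R OR NOT P AND R)   — complement / identity
    = NOT R   — distribution
These differ: at P=1, R=0, E1 = 0 but E2 = 1.

No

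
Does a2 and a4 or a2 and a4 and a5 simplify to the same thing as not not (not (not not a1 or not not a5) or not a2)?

No

E1: a2 and a4 or a2 and a4 and a5
    = a2 and a4
E2: not not (not (not not a1 or not not a5) or not a2)
    = not (not not a1 or not not a5) or not a2
    = not a1 and not a5 or not a2
These differ: at a1=0, a2=0, a4=1, a5=0, E1 = 0 but E2 = 1.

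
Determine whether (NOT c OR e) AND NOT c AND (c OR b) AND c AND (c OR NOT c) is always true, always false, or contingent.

(NOT c OR e) AND NOT c AND (c OR b) AND c AND (c OR NOT c)
= (NOT c OR e) AND NOT c AND (c OR b) AND c   [complement / identity]
= NOT c AND (c OR b) AND c   [absorption]
= NOT c AND c   [absorption]
= FALSE   [complement]

always false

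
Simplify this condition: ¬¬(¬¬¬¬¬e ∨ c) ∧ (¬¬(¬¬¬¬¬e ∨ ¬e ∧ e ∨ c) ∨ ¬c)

¬e ∨ c

¬¬(¬¬¬¬¬e ∨ c) ∧ (¬¬(¬¬¬¬¬e ∨ ¬e ∧ e ∨ c) ∨ ¬c)
= ¬¬(¬¬¬¬¬e ∨ c) ∧ (¬¬(¬¬¬¬¬e ∨ c) ∨ ¬c)   — complement / identity
= ¬¬(¬¬¬¬¬e ∨ c)   — absorption
= ¬¬(¬¬¬e ∨ c)   — double negation
= ¬¬(¬e ∨ c)   — double negation
= ¬e ∨ c   — double negation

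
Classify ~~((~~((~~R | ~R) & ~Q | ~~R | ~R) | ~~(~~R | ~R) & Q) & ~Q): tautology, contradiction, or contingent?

~~((~~((~~R | ~R) & ~Q | ~~R | ~R) | ~~(~~R | ~R) & Q) & ~Q)
= ~~((~~(~~R | ~R) | ~~(~~R | ~R) & Q) & ~Q)   [absorption]
= ~~(~~(~~R | ~R) & ~Q)   [absorption]
= ~~(~(~R & R) & ~Q)   [De Morgan]
= ~(~R & R | Q)   [De Morgan]
= ~Q   [complement / identity]
This depends on Q, so it is not a constant.

contingent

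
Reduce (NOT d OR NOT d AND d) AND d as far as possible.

(NOT d OR NOT d AND d) AND d
= NOT d AND d
= FALSE

FALSE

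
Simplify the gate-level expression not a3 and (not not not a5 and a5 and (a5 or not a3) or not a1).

not a3 and not a1

not a3 and (not not not a5 and a5 and (a5 or not a3) or not a1)
= not a3 and (not a5 and a5 and (a5 or not a3) or not a1)   — double negation
= not a3 and (not a5 and a5 or not a1)   — absorption
= not a3 and not a1   — complement / identity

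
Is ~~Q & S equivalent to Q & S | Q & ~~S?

E1: ~~Q & S
    = Q & S   — double negation
E2: Q & S | Q & ~~S
    = Q & S | Q & S   — double negation
    = Q & S   — idempotence
Both reduce to Q & S, so they are equivalent.

Yes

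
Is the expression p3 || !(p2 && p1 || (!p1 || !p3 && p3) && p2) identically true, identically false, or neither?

p3 || !(p2 && p1 || (!p1 || !p3 && p3) && p2)
= p3 || !(p2 && p1 || !p1 && p2)
= p3 || !p2
This depends on p2, p3, so it is not a constant.

neither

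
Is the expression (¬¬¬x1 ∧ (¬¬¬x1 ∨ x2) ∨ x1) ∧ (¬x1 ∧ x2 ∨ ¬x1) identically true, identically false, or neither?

(¬¬¬x1 ∧ (¬¬¬x1 ∨ x2) ∨ x1) ∧ (¬x1 ∧ x2 ∨ ¬x1)
= (¬¬¬x1 ∨ x1) ∧ (¬x1 ∧ x2 ∨ ¬x1)   (absorption)
= (¬x1 ∨ x1) ∧ (¬x1 ∧ x2 ∨ ¬x1)   (double negation)
= (¬x1 ∨ x1) ∧ ¬x1   (absorption)
= ¬x1   (complement / identity)
This depends on x1, so it is not a constant.

neither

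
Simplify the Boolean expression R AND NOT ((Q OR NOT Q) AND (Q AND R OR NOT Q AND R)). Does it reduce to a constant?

FALSE

R AND NOT ((Q OR NOT Q) AND (Q AND R OR NOT Q AND R))
= R AND NOT (Q AND R OR NOT Q AND R)   (complement / identity)
= R AND NOT R   (distribution)
= FALSE   (complement)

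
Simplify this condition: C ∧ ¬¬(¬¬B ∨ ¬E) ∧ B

C ∧ B

C ∧ ¬¬(¬¬B ∨ ¬E) ∧ B
= C ∧ (¬¬B ∨ ¬E) ∧ B
= C ∧ (B ∨ ¬E) ∧ B
= C ∧ B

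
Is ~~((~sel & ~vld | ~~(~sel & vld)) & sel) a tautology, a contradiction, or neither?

contradiction

~~((~sel & ~vld | ~~(~sel & vld)) & sel)
= (~sel & ~vld | ~~(~sel & vld)) & sel
= (~sel & ~vld | ~sel & vld) & sel
= ~sel & sel
= 0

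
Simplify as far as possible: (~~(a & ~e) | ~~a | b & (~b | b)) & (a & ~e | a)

a

(~~(a & ~e) | ~~a | b & (~b | b)) & (a & ~e | a)
= (~~(a & ~e) | a | b & (~b | b)) & (a & ~e | a)   (double negation)
= (a & ~e | a | b & (~b | b)) & (a & ~e | a)   (double negation)
= (a & ~e | a | b) & (a & ~e | a)   (complement / identity)
= a & ~e | a   (absorption)
= a   (absorption)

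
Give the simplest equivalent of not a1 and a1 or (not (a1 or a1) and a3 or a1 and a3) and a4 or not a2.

not a1 and a1 or (not (a1 or a1) and a3 or a1 and a3) and a4 or not a2
= (not (a1 or a1) and a3 or a1 and a3) and a4 or not a2   — complement / identity
= (not a1 and a3 or a1 and a3) and a4 or not a2   — idempotence
= a3 and a4 or not a2   — distribution

a3 and a4 or not a2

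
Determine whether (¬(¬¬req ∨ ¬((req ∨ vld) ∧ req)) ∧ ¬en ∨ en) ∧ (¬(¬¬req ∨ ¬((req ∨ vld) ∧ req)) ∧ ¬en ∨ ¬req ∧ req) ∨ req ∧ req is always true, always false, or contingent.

contingent

(¬(¬¬req ∨ ¬((req ∨ vld) ∧ req)) ∧ ¬en ∨ en) ∧ (¬(¬¬req ∨ ¬((req ∨ vld) ∧ req)) ∧ ¬en ∨ ¬req ∧ req) ∨ req ∧ req
= ¬(¬¬req ∨ ¬((req ∨ vld) ∧ req)) ∧ ¬en ∨ en ∧ ¬req ∧ req ∨ req ∧ req   — distribution
= ¬req ∧ (req ∨ vld) ∧ req ∧ ¬en ∨ en ∧ ¬req ∧ req ∨ req ∧ req   — De Morgan
= ¬req ∧ req ∧ ¬en ∨ en ∧ ¬req ∧ req ∨ req ∧ req   — absorption
= ¬req ∧ req ∨ req ∧ req   — distribution
= req   — distribution
This depends on req, so it is not a constant.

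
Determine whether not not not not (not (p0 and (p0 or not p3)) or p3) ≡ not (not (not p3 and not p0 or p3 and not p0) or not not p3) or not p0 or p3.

E1: not not not not (not (p0 and (p0 or not p3)) or p3)
    = not not not not (not p0 or p3)   — absorption
    = not not (not p0 or p3)   — double negation
    = not p0 or p3   — double negation
E2: not (not (not p3 and not p0 or p3 and not p0) or not not p3) or not p0 or p3
    = not (not not p0 or not not p3) or not p0 or p3   — distribution
    = not p0 and not p3 or not p0 or p3   — De Morgan
    = not p0 or p3   — absorption
Both reduce to not p0 or p3, so they are equivalent.

Yes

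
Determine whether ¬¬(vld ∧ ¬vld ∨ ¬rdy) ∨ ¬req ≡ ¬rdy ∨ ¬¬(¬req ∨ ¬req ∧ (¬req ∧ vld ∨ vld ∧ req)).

Yes

E1: ¬¬(vld ∧ ¬vld ∨ ¬rdy) ∨ ¬req
    = ¬¬¬rdy ∨ ¬req   (complement / identity)
    = ¬rdy ∨ ¬req   (double negation)
E2: ¬rdy ∨ ¬¬(¬req ∨ ¬req ∧ (¬req ∧ vld ∨ vld ∧ req))
    = ¬rdy ∨ ¬¬(¬req ∨ ¬req ∧ vld)   (distribution)
    = ¬rdy ∨ ¬¬¬req   (absorption)
    = ¬rdy ∨ ¬req   (double negation)
Both reduce to ¬rdy ∨ ¬req, so they are equivalent.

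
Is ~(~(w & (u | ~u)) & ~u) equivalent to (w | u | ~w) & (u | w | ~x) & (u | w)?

E1: ~(~(w & (u | ~u)) & ~u)
    = ~(~w & ~u)   (complement / identity)
    = w | u   (De Morgan)
E2: (w | u | ~w) & (u | w | ~x) & (u | w)
    = (w | u | ~w) & (u | w)   (absorption)
    = w | (u | ~w) & u   (distribution)
    = w | u   (absorption)
Both reduce to w | u, so they are equivalent.

Yes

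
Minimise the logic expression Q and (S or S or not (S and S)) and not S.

Q and not S

Q and (S or S or not (S and S)) and not S
= Q and (S or S or not S) and not S   — idempotence
= Q and (S or not S) and not S   — idempotence
= Q and not S   — complement / identity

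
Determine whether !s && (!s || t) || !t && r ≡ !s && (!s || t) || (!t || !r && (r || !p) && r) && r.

E1: !s && (!s || t) || !t && r
    = !s || !t && r   (absorption)
E2: !s && (!s || t) || (!t || !r && (r || !p) && r) && r
    = !s || (!t || !r && (r || !p) && r) && r   (absorption)
    = !s || (!t || !r && r) && r   (absorption)
    = !s || !t && r   (complement / identity)
Both reduce to !s || !t && r, so they are equivalent.

Yes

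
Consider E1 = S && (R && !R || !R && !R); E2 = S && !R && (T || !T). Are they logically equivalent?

Yes

E1: S && (R && !R || !R && !R)
    = S && !R && (R || !R)   — distribution
    = S && !R   — complement / identity
E2: S && !R && (T || !T)
    = S && !R   — complement / identity
Both reduce to S && !R, so they are equivalent.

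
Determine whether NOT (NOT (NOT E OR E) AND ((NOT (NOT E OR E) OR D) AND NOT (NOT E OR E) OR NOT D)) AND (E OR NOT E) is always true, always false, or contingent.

always true

NOT (NOT (NOT E OR E) AND ((NOT (NOT E OR E) OR D) AND NOT (NOT E OR E) OR NOT D)) AND (E OR NOT E)
= NOT (NOT (NOT E OR E) AND ((NOT (NOT E OR E) OR D) AND NOT (NOT E OR E) OR NOT D))
= NOT (NOT (NOT E OR E) AND (NOT (NOT E OR E) OR NOT D))
= NOT NOT (NOT E OR E)
= NOT E OR E
= TRUE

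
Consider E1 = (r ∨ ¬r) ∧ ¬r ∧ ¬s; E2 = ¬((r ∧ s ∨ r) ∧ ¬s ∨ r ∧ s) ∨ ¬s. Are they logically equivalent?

No

E1: (r ∨ ¬r) ∧ ¬r ∧ ¬s
    = ¬r ∧ ¬s   (complement / identity)
E2: ¬((r ∧ s ∨ r) ∧ ¬s ∨ r ∧ s) ∨ ¬s
    = ¬(r ∧ ¬s ∨ r ∧ s) ∨ ¬s   (absorption)
    = ¬r ∨ ¬s   (distribution)
These differ: at r=0, s=1, E1 = 0 but E2 = 1.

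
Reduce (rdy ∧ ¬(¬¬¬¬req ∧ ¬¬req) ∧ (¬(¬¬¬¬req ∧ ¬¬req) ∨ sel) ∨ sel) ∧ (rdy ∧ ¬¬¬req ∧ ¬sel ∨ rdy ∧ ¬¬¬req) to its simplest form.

(rdy ∧ ¬(¬¬¬¬req ∧ ¬¬req) ∧ (¬(¬¬¬¬req ∧ ¬¬req) ∨ sel) ∨ sel) ∧ (rdy ∧ ¬¬¬req ∧ ¬sel ∨ rdy ∧ ¬¬¬req)
= (rdy ∧ ¬(¬¬¬¬req ∧ ¬¬req) ∨ sel) ∧ (rdy ∧ ¬¬¬req ∧ ¬sel ∨ rdy ∧ ¬¬¬req)   (absorption)
= (rdy ∧ ¬(¬¬¬¬req ∧ ¬¬req) ∨ sel) ∧ rdy ∧ ¬¬¬req   (absorption)
= (rdy ∧ ¬(¬¬req ∧ ¬¬req) ∨ sel) ∧ rdy ∧ ¬¬¬req   (double negation)
= (rdy ∧ ¬¬¬req ∨ sel) ∧ rdy ∧ ¬¬¬req   (idempotence)
= rdy ∧ ¬¬¬req   (absorption)
= rdy ∧ ¬req   (double negation)

rdy ∧ ¬req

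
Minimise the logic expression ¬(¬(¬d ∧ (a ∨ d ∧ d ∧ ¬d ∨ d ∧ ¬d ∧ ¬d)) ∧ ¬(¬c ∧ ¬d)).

¬(¬(¬d ∧ (a ∨ d ∧ d ∧ ¬d ∨ d ∧ ¬d ∧ ¬d)) ∧ ¬(¬c ∧ ¬d))
= ¬(¬(¬d ∧ (a ∨ d ∧ ¬d)) ∧ ¬(¬c ∧ ¬d))   [distribution]
= ¬(¬(¬d ∧ a) ∧ ¬(¬c ∧ ¬d))   [complement / identity]
= ¬d ∧ a ∨ ¬c ∧ ¬d   [De Morgan]
= (a ∨ ¬c) ∧ ¬d   [distribution]

(a ∨ ¬c) ∧ ¬d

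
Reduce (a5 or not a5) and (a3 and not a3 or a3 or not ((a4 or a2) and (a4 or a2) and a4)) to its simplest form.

(a5 or not a5) and (a3 and not a3 or a3 or not ((a4 or a2) and (a4 or a2) and a4))
= a3 and not a3 or a3 or not ((a4 or a2) and (a4 or a2) and a4)
= a3 and not a3 or a3 or not ((a4 or a2) and a4)
= a3 and not a3 or a3 or not a4
= a3 or not a4

a3 or not a4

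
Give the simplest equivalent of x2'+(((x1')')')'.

x2'+x1

x2'+(((x1')')')'
= x2'+(x1')'   — double negation
= x2'+x1   — double negation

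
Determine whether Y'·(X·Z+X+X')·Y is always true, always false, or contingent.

Y'·(X·Z+X+X')·Y
= Y'·(X+X')·Y   (absorption)
= Y'·Y   (complement / identity)
= 0   (complement)

always false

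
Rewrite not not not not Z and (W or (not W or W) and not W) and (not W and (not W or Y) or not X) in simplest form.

Z and (not W or not X)

not not not not Z and (W or (not W or W) and not W) and (not W and (not W or Y) or not X)
= not not Z and (W or (not W or W) and not W) and (not W and (not W or Y) or not X)   [double negation]
= not not Z and (W or not W) and (not W and (not W or Y) or not X)   [complement / identity]
= Z and (W or not W) and (not W and (not W or Y) or not X)   [double negation]
= Z and (not W and (not W or Y) or not X)   [complement / identity]
= Z and (not W or not X)   [absorption]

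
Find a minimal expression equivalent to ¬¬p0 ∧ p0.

p0

¬¬p0 ∧ p0
= p0 ∧ p0   [double negation]
= p0   [idempotence]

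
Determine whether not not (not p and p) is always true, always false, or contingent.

always false

not not (not p and p)
= not p and p   [double negation]
= False   [complement]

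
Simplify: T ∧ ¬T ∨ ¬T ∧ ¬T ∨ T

T ∧ ¬T ∨ ¬T ∧ ¬T ∨ T
= ¬T ∨ T   [distribution]
= True   [complement]

True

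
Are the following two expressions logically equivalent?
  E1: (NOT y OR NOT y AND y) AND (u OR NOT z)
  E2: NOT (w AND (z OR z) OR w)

E1: (NOT y OR NOT y AND y) AND (u OR NOT z)
    = NOT y AND (u OR NOT z)   (complement / identity)
E2: NOT (w AND (z OR z) OR w)
    = NOT (w AND z OR w)   (idempotence)
    = NOT w   (absorption)
These differ: at u=0, w=0, y=1, z=1, E1 = 0 but E2 = 1.

No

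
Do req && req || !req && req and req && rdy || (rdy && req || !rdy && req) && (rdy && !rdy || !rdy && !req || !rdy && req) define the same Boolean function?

Yes

E1: req && req || !req && req
    = req   (distribution)
E2: req && rdy || (rdy && req || !rdy && req) && (rdy && !rdy || !rdy && !req || !rdy && req)
    = req && rdy || (rdy && req || !rdy && req) && (rdy && !rdy || !rdy)   (distribution)
    = req && rdy || (rdy && req || !rdy && req) && !rdy   (complement / identity)
    = req && rdy || req && !rdy   (distribution)
    = req   (distribution)
Both reduce to req, so they are equivalent.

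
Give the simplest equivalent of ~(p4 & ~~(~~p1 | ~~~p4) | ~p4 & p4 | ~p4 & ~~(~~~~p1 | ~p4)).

~p1 & p4

~(p4 & ~~(~~p1 | ~~~p4) | ~p4 & p4 | ~p4 & ~~(~~~~p1 | ~p4))
= ~(p4 & ~~(~~p1 | ~~~p4) | ~p4 & ~~(~~~~p1 | ~p4))   (complement / identity)
= ~(p4 & ~~(~~p1 | ~~~p4) | ~p4 & ~~(~~p1 | ~p4))   (double negation)
= ~(p4 & ~~(~~p1 | ~p4) | ~p4 & ~~(~~p1 | ~p4))   (double negation)
= ~~~(~~p1 | ~p4)   (distribution)
= ~~(~p1 & p4)   (De Morgan)
= ~p1 & p4   (double negation)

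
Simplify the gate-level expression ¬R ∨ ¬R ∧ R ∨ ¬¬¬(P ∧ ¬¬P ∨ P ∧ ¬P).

¬R ∨ ¬P

¬R ∨ ¬R ∧ R ∨ ¬¬¬(P ∧ ¬¬P ∨ P ∧ ¬P)
= ¬R ∨ ¬¬¬(P ∧ ¬¬P ∨ P ∧ ¬P)   (complement / identity)
= ¬R ∨ ¬¬¬((¬¬P ∨ ¬P) ∧ P)   (distribution)
= ¬R ∨ ¬¬¬((P ∨ ¬P) ∧ P)   (double negation)
= ¬R ∨ ¬((P ∨ ¬P) ∧ P)   (double negation)
= ¬R ∨ ¬P   (complement / identity)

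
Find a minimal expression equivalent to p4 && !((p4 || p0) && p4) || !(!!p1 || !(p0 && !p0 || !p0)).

!p1 && !p0

p4 && !((p4 || p0) && p4) || !(!!p1 || !(p0 && !p0 || !p0))
= p4 && !p4 || !(!!p1 || !(p0 && !p0 || !p0))   — absorption
= !(!!p1 || !(p0 && !p0 || !p0))   — complement / identity
= !p1 && (p0 && !p0 || !p0)   — De Morgan
= !p1 && !p0   — complement / identity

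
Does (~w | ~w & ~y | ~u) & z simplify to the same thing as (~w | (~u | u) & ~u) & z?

Yes

E1: (~w | ~w & ~y | ~u) & z
    = (~w | ~u) & z   — absorption
E2: (~w | (~u | u) & ~u) & z
    = (~w | ~u) & z   — complement / identity
Both reduce to (~w | ~u) & z, so they are equivalent.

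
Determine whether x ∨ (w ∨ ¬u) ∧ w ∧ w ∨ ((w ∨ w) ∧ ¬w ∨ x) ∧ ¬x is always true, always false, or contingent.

contingent

x ∨ (w ∨ ¬u) ∧ w ∧ w ∨ ((w ∨ w) ∧ ¬w ∨ x) ∧ ¬x
= x ∨ w ∧ w ∨ ((w ∨ w) ∧ ¬w ∨ x) ∧ ¬x
= x ∨ w ∧ w ∨ (w ∧ ¬w ∨ x) ∧ ¬x
= x ∨ w ∨ (w ∧ ¬w ∨ x) ∧ ¬x
= x ∨ w ∨ x ∧ ¬x
= x ∨ w
This depends on w, x, so it is not a constant.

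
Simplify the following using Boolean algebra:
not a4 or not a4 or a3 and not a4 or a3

not a4 or not a4 or a3 and not a4 or a3
= not a4 or not a4 or a3   (absorption)
= not a4 or a3   (idempotence)

not a4 or a3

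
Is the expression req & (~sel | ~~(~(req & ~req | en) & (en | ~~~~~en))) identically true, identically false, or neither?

neither

req & (~sel | ~~(~(req & ~req | en) & (en | ~~~~~en)))
= req & (~sel | ~(req & ~req | en) & (en | ~~~~~en))   [double negation]
= req & (~sel | ~en & (en | ~~~~~en))   [complement / identity]
= req & (~sel | ~en & (en | ~~~en))   [double negation]
= req & (~sel | ~en & (en | ~en))   [double negation]
= req & (~sel | ~en)   [complement / identity]
This depends on en, req, sel, so it is not a constant.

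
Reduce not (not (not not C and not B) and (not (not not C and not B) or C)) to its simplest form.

C and not B

not (not (not not C and not B) and (not (not not C and not B) or C))
= not not (not not C and not B)   [absorption]
= not not C and not B   [double negation]
= C and not B   [double negation]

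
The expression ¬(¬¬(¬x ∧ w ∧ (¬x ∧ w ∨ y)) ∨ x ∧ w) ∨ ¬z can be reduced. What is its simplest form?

¬w ∨ ¬z

¬(¬¬(¬x ∧ w ∧ (¬x ∧ w ∨ y)) ∨ x ∧ w) ∨ ¬z
= ¬(¬x ∧ w ∧ (¬x ∧ w ∨ y) ∨ x ∧ w) ∨ ¬z   — double negation
= ¬(¬x ∧ w ∨ x ∧ w) ∨ ¬z   — absorption
= ¬w ∨ ¬z   — distribution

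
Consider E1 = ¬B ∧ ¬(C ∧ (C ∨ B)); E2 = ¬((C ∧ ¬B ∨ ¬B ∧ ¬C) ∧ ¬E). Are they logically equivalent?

No

E1: ¬B ∧ ¬(C ∧ (C ∨ B))
    = ¬B ∧ ¬C
E2: ¬((C ∧ ¬B ∨ ¬B ∧ ¬C) ∧ ¬E)
    = ¬(¬B ∧ ¬E)
    = B ∨ E
These differ: at B=1, C=1, E=1, E1 = 0 but E2 = 1.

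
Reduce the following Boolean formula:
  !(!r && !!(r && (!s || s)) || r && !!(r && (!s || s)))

!r

!(!r && !!(r && (!s || s)) || r && !!(r && (!s || s)))
= !!!(r && (!s || s))   (distribution)
= !(r && (!s || s))   (double negation)
= !r   (complement / identity)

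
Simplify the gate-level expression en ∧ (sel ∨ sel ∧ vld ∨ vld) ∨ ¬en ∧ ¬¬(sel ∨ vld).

sel ∨ vld

en ∧ (sel ∨ sel ∧ vld ∨ vld) ∨ ¬en ∧ ¬¬(sel ∨ vld)
= en ∧ (sel ∨ vld) ∨ ¬en ∧ ¬¬(sel ∨ vld)   (absorption)
= en ∧ (sel ∨ vld) ∨ ¬en ∧ (sel ∨ vld)   (double negation)
= sel ∨ vld   (distribution)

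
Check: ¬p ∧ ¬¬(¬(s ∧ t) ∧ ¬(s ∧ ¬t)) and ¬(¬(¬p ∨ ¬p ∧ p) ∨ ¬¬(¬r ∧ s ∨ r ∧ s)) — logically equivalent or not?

E1: ¬p ∧ ¬¬(¬(s ∧ t) ∧ ¬(s ∧ ¬t))
    = ¬p ∧ ¬(s ∧ t ∨ s ∧ ¬t)
    = ¬p ∧ ¬s
E2: ¬(¬(¬p ∨ ¬p ∧ p) ∨ ¬¬(¬r ∧ s ∨ r ∧ s))
    = ¬(¬(¬p ∨ ¬p ∧ p) ∨ ¬¬s)
    = ¬(¬¬p ∨ ¬¬s)
    = ¬p ∧ ¬s
Both reduce to ¬p ∧ ¬s, so they are equivalent.

Yes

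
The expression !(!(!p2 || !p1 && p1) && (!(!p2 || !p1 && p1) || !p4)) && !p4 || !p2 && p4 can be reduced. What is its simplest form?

!p2

!(!(!p2 || !p1 && p1) && (!(!p2 || !p1 && p1) || !p4)) && !p4 || !p2 && p4
= !!(!p2 || !p1 && p1) && !p4 || !p2 && p4
= !!!p2 && !p4 || !p2 && p4
= !p2 && !p4 || !p2 && p4
= !p2 && (!p4 || p4)
= !p2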